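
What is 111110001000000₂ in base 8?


Group into 3-bit groups: 111110001000000
  111 = 7
  110 = 6
  001 = 1
  000 = 0
  000 = 0
= 0o76100


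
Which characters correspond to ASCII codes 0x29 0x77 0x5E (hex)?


Codes (hex): 0x29 0x77 0x5E
Per-code ASCII lookup:
  0x29 = 41  (special character) → ')'
  0x77 = 119  (range 97-122: lowercase, 119 - 97 = 22) → 'w'
  0x5E = 94  (special character) → '^'
= ')w^'


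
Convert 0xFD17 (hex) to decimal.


Positional values:
Position 0: 7 × 16^0 = 7 × 1 = 7
Position 1: 1 × 16^1 = 1 × 16 = 16
Position 2: D × 16^2 = 13 × 256 = 3328
Position 3: F × 16^3 = 15 × 4096 = 61440
Sum = 7 + 16 + 3328 + 61440
= 64791


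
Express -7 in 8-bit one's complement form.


Original: 00000111
Invert all bits:
  bit 0: 0 → 1
  bit 1: 0 → 1
  bit 2: 0 → 1
  bit 3: 0 → 1
  bit 4: 0 → 1
  bit 5: 1 → 0
  bit 6: 1 → 0
  bit 7: 1 → 0
= 11111000


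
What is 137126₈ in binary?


Each octal digit → 3 binary bits:
  1 = 001
  3 = 011
  7 = 111
  1 = 001
  2 = 010
  6 = 110
Concatenate: 001 011 111 001 010 110
= 001011111001010110


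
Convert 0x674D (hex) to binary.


Each hex digit → 4 binary bits:
  6 = 0110
  7 = 0111
  4 = 0100
  D = 1101
Concatenate: 0110 0111 0100 1101
= 0110011101001101


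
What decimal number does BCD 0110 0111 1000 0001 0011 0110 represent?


Each 4-bit group → digit:
  0110 → 6
  0111 → 7
  1000 → 8
  0001 → 1
  0011 → 3
  0110 → 6
= 678136


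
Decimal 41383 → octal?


Divide by 8 repeatedly:
41383 ÷ 8 = 5172 remainder 7
5172 ÷ 8 = 646 remainder 4
646 ÷ 8 = 80 remainder 6
80 ÷ 8 = 10 remainder 0
10 ÷ 8 = 1 remainder 2
1 ÷ 8 = 0 remainder 1
Reading remainders bottom-up:
= 0o120647


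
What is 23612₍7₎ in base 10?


Positional values (base 7):
  2 × 7^0 = 2 × 1 = 2
  1 × 7^1 = 1 × 7 = 7
  6 × 7^2 = 6 × 49 = 294
  3 × 7^3 = 3 × 343 = 1029
  2 × 7^4 = 2 × 2401 = 4802
Sum = 2 + 7 + 294 + 1029 + 4802
= 6134


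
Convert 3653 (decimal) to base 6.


Divide by 6 repeatedly:
3653 ÷ 6 = 608 remainder 5
608 ÷ 6 = 101 remainder 2
101 ÷ 6 = 16 remainder 5
16 ÷ 6 = 2 remainder 4
2 ÷ 6 = 0 remainder 2
Reading remainders bottom-up:
= 24525


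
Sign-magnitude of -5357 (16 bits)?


Sign bit: 1 (negative)
Magnitude: 5357 = 001010011101101
= 1001010011101101


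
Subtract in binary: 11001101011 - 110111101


Align and subtract column by column (LSB to MSB, borrowing when needed):
  11001101011
- 00110111101
  -----------
  col 0: (1 - 0 borrow-in) - 1 → 1 - 1 = 0, borrow out 0
  col 1: (1 - 0 borrow-in) - 0 → 1 - 0 = 1, borrow out 0
  col 2: (0 - 0 borrow-in) - 1 → borrow from next column: (0+2) - 1 = 1, borrow out 1
  col 3: (1 - 1 borrow-in) - 1 → borrow from next column: (0+2) - 1 = 1, borrow out 1
  col 4: (0 - 1 borrow-in) - 1 → borrow from next column: (-1+2) - 1 = 0, borrow out 1
  col 5: (1 - 1 borrow-in) - 1 → borrow from next column: (0+2) - 1 = 1, borrow out 1
  col 6: (1 - 1 borrow-in) - 0 → 0 - 0 = 0, borrow out 0
  col 7: (0 - 0 borrow-in) - 1 → borrow from next column: (0+2) - 1 = 1, borrow out 1
  col 8: (0 - 1 borrow-in) - 1 → borrow from next column: (-1+2) - 1 = 0, borrow out 1
  col 9: (1 - 1 borrow-in) - 0 → 0 - 0 = 0, borrow out 0
  col 10: (1 - 0 borrow-in) - 0 → 1 - 0 = 1, borrow out 0
Reading bits MSB→LSB: 10010101110
Strip leading zeros: 10010101110
= 10010101110


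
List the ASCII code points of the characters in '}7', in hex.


String: '}7'  (2 characters)
Per-character ASCII lookup:
  '}': special character: '}' = 125 → 0x7D
  '7': digits start at 48: '7' = 48 + 7 = 55 → 0x37
= 0x7D 0x37


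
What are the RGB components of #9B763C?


Hex: #9B763C
R = 9B₁₆ = 155
G = 76₁₆ = 118
B = 3C₁₆ = 60
= RGB(155, 118, 60)


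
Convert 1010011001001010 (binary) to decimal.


Positional values:
Bit 1: 1 × 2^1 = 2
Bit 3: 1 × 2^3 = 8
Bit 6: 1 × 2^6 = 64
Bit 9: 1 × 2^9 = 512
Bit 10: 1 × 2^10 = 1024
Bit 13: 1 × 2^13 = 8192
Bit 15: 1 × 2^15 = 32768
Sum = 2 + 8 + 64 + 512 + 1024 + 8192 + 32768
= 42570


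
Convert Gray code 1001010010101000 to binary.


Gray code: 1001010010101000
MSB stays the same: 1
Each subsequent bit = prev_binary XOR current_gray:
  B[1] = 1 XOR 0 = 1
  B[2] = 1 XOR 0 = 1
  B[3] = 1 XOR 1 = 0
  B[4] = 0 XOR 0 = 0
  B[5] = 0 XOR 1 = 1
  B[6] = 1 XOR 0 = 1
  B[7] = 1 XOR 0 = 1
  B[8] = 1 XOR 1 = 0
  B[9] = 0 XOR 0 = 0
  B[10] = 0 XOR 1 = 1
  B[11] = 1 XOR 0 = 1
  B[12] = 1 XOR 1 = 0
  B[13] = 0 XOR 0 = 0
  B[14] = 0 XOR 0 = 0
  B[15] = 0 XOR 0 = 0
= 1110011100110000 (59184 decimal)


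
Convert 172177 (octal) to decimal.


Positional values:
Position 0: 7 × 8^0 = 7
Position 1: 7 × 8^1 = 56
Position 2: 1 × 8^2 = 64
Position 3: 2 × 8^3 = 1024
Position 4: 7 × 8^4 = 28672
Position 5: 1 × 8^5 = 32768
Sum = 7 + 56 + 64 + 1024 + 28672 + 32768
= 62591


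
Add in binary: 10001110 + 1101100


Align and add column by column (LSB to MSB, carry propagating):
  010001110
+ 001101100
  ---------
  col 0: 0 + 0 + 0 (carry in) = 0 → bit 0, carry out 0
  col 1: 1 + 0 + 0 (carry in) = 1 → bit 1, carry out 0
  col 2: 1 + 1 + 0 (carry in) = 2 → bit 0, carry out 1
  col 3: 1 + 1 + 1 (carry in) = 3 → bit 1, carry out 1
  col 4: 0 + 0 + 1 (carry in) = 1 → bit 1, carry out 0
  col 5: 0 + 1 + 0 (carry in) = 1 → bit 1, carry out 0
  col 6: 0 + 1 + 0 (carry in) = 1 → bit 1, carry out 0
  col 7: 1 + 0 + 0 (carry in) = 1 → bit 1, carry out 0
  col 8: 0 + 0 + 0 (carry in) = 0 → bit 0, carry out 0
Reading bits MSB→LSB: 011111010
Strip leading zeros: 11111010
= 11111010


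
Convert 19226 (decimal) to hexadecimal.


Divide by 16 repeatedly:
19226 ÷ 16 = 1201 remainder 10 (A)
1201 ÷ 16 = 75 remainder 1 (1)
75 ÷ 16 = 4 remainder 11 (B)
4 ÷ 16 = 0 remainder 4 (4)
Reading remainders bottom-up:
= 0x4B1A


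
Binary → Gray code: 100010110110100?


Binary: 100010110110100
Gray code: G = B XOR (B >> 1)
B >> 1 = 010001011011010
100010110110100 XOR 010001011011010:
  1 XOR 0 = 1
  0 XOR 1 = 1
  0 XOR 0 = 0
  0 XOR 0 = 0
  1 XOR 0 = 1
  0 XOR 1 = 1
  1 XOR 0 = 1
  1 XOR 1 = 0
  0 XOR 1 = 1
  1 XOR 0 = 1
  1 XOR 1 = 0
  0 XOR 1 = 1
  1 XOR 0 = 1
  0 XOR 1 = 1
  0 XOR 0 = 0
= 110011101101110


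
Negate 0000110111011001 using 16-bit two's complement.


Original: 0000110111011001
Step 1 - Invert all bits: 1111001000100110
Step 2 - Add 1: 1111001000100110 + 1
= 1111001000100111 (represents -3545)


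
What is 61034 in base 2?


Divide by 2 repeatedly:
61034 ÷ 2 = 30517 remainder 0
30517 ÷ 2 = 15258 remainder 1
15258 ÷ 2 = 7629 remainder 0
7629 ÷ 2 = 3814 remainder 1
3814 ÷ 2 = 1907 remainder 0
1907 ÷ 2 = 953 remainder 1
953 ÷ 2 = 476 remainder 1
476 ÷ 2 = 238 remainder 0
238 ÷ 2 = 119 remainder 0
119 ÷ 2 = 59 remainder 1
59 ÷ 2 = 29 remainder 1
29 ÷ 2 = 14 remainder 1
14 ÷ 2 = 7 remainder 0
7 ÷ 2 = 3 remainder 1
3 ÷ 2 = 1 remainder 1
1 ÷ 2 = 0 remainder 1
Reading remainders bottom-up:
= 1110111001101010


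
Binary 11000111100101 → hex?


Group into 4-bit nibbles: 0011000111100101
  0011 = 3
  0001 = 1
  1110 = E
  0101 = 5
= 0x31E5


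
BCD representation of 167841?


Each digit → 4-bit binary:
  1 → 0001
  6 → 0110
  7 → 0111
  8 → 1000
  4 → 0100
  1 → 0001
= 0001 0110 0111 1000 0100 0001


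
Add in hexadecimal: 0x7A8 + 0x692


Align and add column by column (LSB to MSB, each column mod 16 with carry):
  07A8
+ 0692
  ----
  col 0: 8(8) + 2(2) + 0 (carry in) = 10 → A(10), carry out 0
  col 1: A(10) + 9(9) + 0 (carry in) = 19 → 3(3), carry out 1
  col 2: 7(7) + 6(6) + 1 (carry in) = 14 → E(14), carry out 0
  col 3: 0(0) + 0(0) + 0 (carry in) = 0 → 0(0), carry out 0
Reading digits MSB→LSB: 0E3A
Strip leading zeros: E3A
= 0xE3A


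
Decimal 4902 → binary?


Divide by 2 repeatedly:
4902 ÷ 2 = 2451 remainder 0
2451 ÷ 2 = 1225 remainder 1
1225 ÷ 2 = 612 remainder 1
612 ÷ 2 = 306 remainder 0
306 ÷ 2 = 153 remainder 0
153 ÷ 2 = 76 remainder 1
76 ÷ 2 = 38 remainder 0
38 ÷ 2 = 19 remainder 0
19 ÷ 2 = 9 remainder 1
9 ÷ 2 = 4 remainder 1
4 ÷ 2 = 2 remainder 0
2 ÷ 2 = 1 remainder 0
1 ÷ 2 = 0 remainder 1
Reading remainders bottom-up:
= 1001100100110


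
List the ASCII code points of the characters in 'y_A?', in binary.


String: 'y_A?'  (4 characters)
Per-character ASCII lookup:
  'y': lowercase starts at 97: 'y' = 97 + 24 = 121 → 1111001
  '_': special character: '_' = 95 → 1011111
  'A': uppercase starts at 65: 'A' = 65 + 0 = 65 → 1000001
  '?': special character: '?' = 63 → 111111
= 1111001 1011111 1000001 111111


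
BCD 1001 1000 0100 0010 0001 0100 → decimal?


Each 4-bit group → digit:
  1001 → 9
  1000 → 8
  0100 → 4
  0010 → 2
  0001 → 1
  0100 → 4
= 984214


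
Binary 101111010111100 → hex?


Group into 4-bit nibbles: 0101111010111100
  0101 = 5
  1110 = E
  1011 = B
  1100 = C
= 0x5EBC


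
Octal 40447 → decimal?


Positional values:
Position 0: 7 × 8^0 = 7
Position 1: 4 × 8^1 = 32
Position 2: 4 × 8^2 = 256
Position 3: 0 × 8^3 = 0
Position 4: 4 × 8^4 = 16384
Sum = 7 + 32 + 256 + 0 + 16384
= 16679


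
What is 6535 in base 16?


Divide by 16 repeatedly:
6535 ÷ 16 = 408 remainder 7 (7)
408 ÷ 16 = 25 remainder 8 (8)
25 ÷ 16 = 1 remainder 9 (9)
1 ÷ 16 = 0 remainder 1 (1)
Reading remainders bottom-up:
= 0x1987


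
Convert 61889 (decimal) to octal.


Divide by 8 repeatedly:
61889 ÷ 8 = 7736 remainder 1
7736 ÷ 8 = 967 remainder 0
967 ÷ 8 = 120 remainder 7
120 ÷ 8 = 15 remainder 0
15 ÷ 8 = 1 remainder 7
1 ÷ 8 = 0 remainder 1
Reading remainders bottom-up:
= 0o170701


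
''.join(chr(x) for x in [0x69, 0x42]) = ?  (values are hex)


Codes (hex): 0x69 0x42
Per-code ASCII lookup:
  0x69 = 105  (range 97-122: lowercase, 105 - 97 = 8) → 'i'
  0x42 = 66  (range 65-90: uppercase, 66 - 65 = 1) → 'B'
= 'iB'


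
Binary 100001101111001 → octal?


Group into 3-bit groups: 100001101111001
  100 = 4
  001 = 1
  101 = 5
  111 = 7
  001 = 1
= 0o41571


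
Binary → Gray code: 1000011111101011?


Binary: 1000011111101011
Gray code: G = B XOR (B >> 1)
B >> 1 = 0100001111110101
1000011111101011 XOR 0100001111110101:
  1 XOR 0 = 1
  0 XOR 1 = 1
  0 XOR 0 = 0
  0 XOR 0 = 0
  0 XOR 0 = 0
  1 XOR 0 = 1
  1 XOR 1 = 0
  1 XOR 1 = 0
  1 XOR 1 = 0
  1 XOR 1 = 0
  1 XOR 1 = 0
  0 XOR 1 = 1
  1 XOR 0 = 1
  0 XOR 1 = 1
  1 XOR 0 = 1
  1 XOR 1 = 0
= 1100010000011110


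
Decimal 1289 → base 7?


Divide by 7 repeatedly:
1289 ÷ 7 = 184 remainder 1
184 ÷ 7 = 26 remainder 2
26 ÷ 7 = 3 remainder 5
3 ÷ 7 = 0 remainder 3
Reading remainders bottom-up:
= 3521


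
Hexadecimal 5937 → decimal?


Positional values:
Position 0: 7 × 16^0 = 7 × 1 = 7
Position 1: 3 × 16^1 = 3 × 16 = 48
Position 2: 9 × 16^2 = 9 × 256 = 2304
Position 3: 5 × 16^3 = 5 × 4096 = 20480
Sum = 7 + 48 + 2304 + 20480
= 22839


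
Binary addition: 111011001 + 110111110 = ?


Align and add column by column (LSB to MSB, carry propagating):
  0111011001
+ 0110111110
  ----------
  col 0: 1 + 0 + 0 (carry in) = 1 → bit 1, carry out 0
  col 1: 0 + 1 + 0 (carry in) = 1 → bit 1, carry out 0
  col 2: 0 + 1 + 0 (carry in) = 1 → bit 1, carry out 0
  col 3: 1 + 1 + 0 (carry in) = 2 → bit 0, carry out 1
  col 4: 1 + 1 + 1 (carry in) = 3 → bit 1, carry out 1
  col 5: 0 + 1 + 1 (carry in) = 2 → bit 0, carry out 1
  col 6: 1 + 0 + 1 (carry in) = 2 → bit 0, carry out 1
  col 7: 1 + 1 + 1 (carry in) = 3 → bit 1, carry out 1
  col 8: 1 + 1 + 1 (carry in) = 3 → bit 1, carry out 1
  col 9: 0 + 0 + 1 (carry in) = 1 → bit 1, carry out 0
Reading bits MSB→LSB: 1110010111
Strip leading zeros: 1110010111
= 1110010111


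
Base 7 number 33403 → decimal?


Positional values (base 7):
  3 × 7^0 = 3 × 1 = 3
  0 × 7^1 = 0 × 7 = 0
  4 × 7^2 = 4 × 49 = 196
  3 × 7^3 = 3 × 343 = 1029
  3 × 7^4 = 3 × 2401 = 7203
Sum = 3 + 0 + 196 + 1029 + 7203
= 8431


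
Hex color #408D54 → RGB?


Hex: #408D54
R = 40₁₆ = 64
G = 8D₁₆ = 141
B = 54₁₆ = 84
= RGB(64, 141, 84)


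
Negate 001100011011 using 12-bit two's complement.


Original: 001100011011
Step 1 - Invert all bits: 110011100100
Step 2 - Add 1: 110011100100 + 1
= 110011100101 (represents -795)


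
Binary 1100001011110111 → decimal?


Positional values:
Bit 0: 1 × 2^0 = 1
Bit 1: 1 × 2^1 = 2
Bit 2: 1 × 2^2 = 4
Bit 4: 1 × 2^4 = 16
Bit 5: 1 × 2^5 = 32
Bit 6: 1 × 2^6 = 64
Bit 7: 1 × 2^7 = 128
Bit 9: 1 × 2^9 = 512
Bit 14: 1 × 2^14 = 16384
Bit 15: 1 × 2^15 = 32768
Sum = 1 + 2 + 4 + 16 + 32 + 64 + 128 + 512 + 16384 + 32768
= 49911


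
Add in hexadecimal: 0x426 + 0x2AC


Align and add column by column (LSB to MSB, each column mod 16 with carry):
  0426
+ 02AC
  ----
  col 0: 6(6) + C(12) + 0 (carry in) = 18 → 2(2), carry out 1
  col 1: 2(2) + A(10) + 1 (carry in) = 13 → D(13), carry out 0
  col 2: 4(4) + 2(2) + 0 (carry in) = 6 → 6(6), carry out 0
  col 3: 0(0) + 0(0) + 0 (carry in) = 0 → 0(0), carry out 0
Reading digits MSB→LSB: 06D2
Strip leading zeros: 6D2
= 0x6D2


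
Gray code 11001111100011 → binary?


Gray code: 11001111100011
MSB stays the same: 1
Each subsequent bit = prev_binary XOR current_gray:
  B[1] = 1 XOR 1 = 0
  B[2] = 0 XOR 0 = 0
  B[3] = 0 XOR 0 = 0
  B[4] = 0 XOR 1 = 1
  B[5] = 1 XOR 1 = 0
  B[6] = 0 XOR 1 = 1
  B[7] = 1 XOR 1 = 0
  B[8] = 0 XOR 1 = 1
  B[9] = 1 XOR 0 = 1
  B[10] = 1 XOR 0 = 1
  B[11] = 1 XOR 0 = 1
  B[12] = 1 XOR 1 = 0
  B[13] = 0 XOR 1 = 1
= 10001010111101 (8893 decimal)


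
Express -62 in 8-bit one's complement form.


Original: 00111110
Invert all bits:
  bit 0: 0 → 1
  bit 1: 0 → 1
  bit 2: 1 → 0
  bit 3: 1 → 0
  bit 4: 1 → 0
  bit 5: 1 → 0
  bit 6: 1 → 0
  bit 7: 0 → 1
= 11000001


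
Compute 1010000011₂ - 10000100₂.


Align and subtract column by column (LSB to MSB, borrowing when needed):
  1010000011
- 0010000100
  ----------
  col 0: (1 - 0 borrow-in) - 0 → 1 - 0 = 1, borrow out 0
  col 1: (1 - 0 borrow-in) - 0 → 1 - 0 = 1, borrow out 0
  col 2: (0 - 0 borrow-in) - 1 → borrow from next column: (0+2) - 1 = 1, borrow out 1
  col 3: (0 - 1 borrow-in) - 0 → borrow from next column: (-1+2) - 0 = 1, borrow out 1
  col 4: (0 - 1 borrow-in) - 0 → borrow from next column: (-1+2) - 0 = 1, borrow out 1
  col 5: (0 - 1 borrow-in) - 0 → borrow from next column: (-1+2) - 0 = 1, borrow out 1
  col 6: (0 - 1 borrow-in) - 0 → borrow from next column: (-1+2) - 0 = 1, borrow out 1
  col 7: (1 - 1 borrow-in) - 1 → borrow from next column: (0+2) - 1 = 1, borrow out 1
  col 8: (0 - 1 borrow-in) - 0 → borrow from next column: (-1+2) - 0 = 1, borrow out 1
  col 9: (1 - 1 borrow-in) - 0 → 0 - 0 = 0, borrow out 0
Reading bits MSB→LSB: 0111111111
Strip leading zeros: 111111111
= 111111111


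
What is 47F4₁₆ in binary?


Each hex digit → 4 binary bits:
  4 = 0100
  7 = 0111
  F = 1111
  4 = 0100
Concatenate: 0100 0111 1111 0100
= 0100011111110100


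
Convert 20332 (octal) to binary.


Each octal digit → 3 binary bits:
  2 = 010
  0 = 000
  3 = 011
  3 = 011
  2 = 010
Concatenate: 010 000 011 011 010
= 010000011011010


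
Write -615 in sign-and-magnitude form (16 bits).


Sign bit: 1 (negative)
Magnitude: 615 = 000001001100111
= 1000001001100111


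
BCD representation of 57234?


Each digit → 4-bit binary:
  5 → 0101
  7 → 0111
  2 → 0010
  3 → 0011
  4 → 0100
= 0101 0111 0010 0011 0100


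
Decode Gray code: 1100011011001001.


Gray code: 1100011011001001
MSB stays the same: 1
Each subsequent bit = prev_binary XOR current_gray:
  B[1] = 1 XOR 1 = 0
  B[2] = 0 XOR 0 = 0
  B[3] = 0 XOR 0 = 0
  B[4] = 0 XOR 0 = 0
  B[5] = 0 XOR 1 = 1
  B[6] = 1 XOR 1 = 0
  B[7] = 0 XOR 0 = 0
  B[8] = 0 XOR 1 = 1
  B[9] = 1 XOR 1 = 0
  B[10] = 0 XOR 0 = 0
  B[11] = 0 XOR 0 = 0
  B[12] = 0 XOR 1 = 1
  B[13] = 1 XOR 0 = 1
  B[14] = 1 XOR 0 = 1
  B[15] = 1 XOR 1 = 0
= 1000010010001110 (33934 decimal)


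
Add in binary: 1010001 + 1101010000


Align and add column by column (LSB to MSB, carry propagating):
  00001010001
+ 01101010000
  -----------
  col 0: 1 + 0 + 0 (carry in) = 1 → bit 1, carry out 0
  col 1: 0 + 0 + 0 (carry in) = 0 → bit 0, carry out 0
  col 2: 0 + 0 + 0 (carry in) = 0 → bit 0, carry out 0
  col 3: 0 + 0 + 0 (carry in) = 0 → bit 0, carry out 0
  col 4: 1 + 1 + 0 (carry in) = 2 → bit 0, carry out 1
  col 5: 0 + 0 + 1 (carry in) = 1 → bit 1, carry out 0
  col 6: 1 + 1 + 0 (carry in) = 2 → bit 0, carry out 1
  col 7: 0 + 0 + 1 (carry in) = 1 → bit 1, carry out 0
  col 8: 0 + 1 + 0 (carry in) = 1 → bit 1, carry out 0
  col 9: 0 + 1 + 0 (carry in) = 1 → bit 1, carry out 0
  col 10: 0 + 0 + 0 (carry in) = 0 → bit 0, carry out 0
Reading bits MSB→LSB: 01110100001
Strip leading zeros: 1110100001
= 1110100001


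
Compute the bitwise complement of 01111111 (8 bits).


Original: 01111111
Invert all bits:
  bit 0: 0 → 1
  bit 1: 1 → 0
  bit 2: 1 → 0
  bit 3: 1 → 0
  bit 4: 1 → 0
  bit 5: 1 → 0
  bit 6: 1 → 0
  bit 7: 1 → 0
= 10000000


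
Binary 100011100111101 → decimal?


Positional values:
Bit 0: 1 × 2^0 = 1
Bit 2: 1 × 2^2 = 4
Bit 3: 1 × 2^3 = 8
Bit 4: 1 × 2^4 = 16
Bit 5: 1 × 2^5 = 32
Bit 8: 1 × 2^8 = 256
Bit 9: 1 × 2^9 = 512
Bit 10: 1 × 2^10 = 1024
Bit 14: 1 × 2^14 = 16384
Sum = 1 + 4 + 8 + 16 + 32 + 256 + 512 + 1024 + 16384
= 18237


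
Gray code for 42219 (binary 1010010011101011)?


Binary: 1010010011101011
Gray code: G = B XOR (B >> 1)
B >> 1 = 0101001001110101
1010010011101011 XOR 0101001001110101:
  1 XOR 0 = 1
  0 XOR 1 = 1
  1 XOR 0 = 1
  0 XOR 1 = 1
  0 XOR 0 = 0
  1 XOR 0 = 1
  0 XOR 1 = 1
  0 XOR 0 = 0
  1 XOR 0 = 1
  1 XOR 1 = 0
  1 XOR 1 = 0
  0 XOR 1 = 1
  1 XOR 0 = 1
  0 XOR 1 = 1
  1 XOR 0 = 1
  1 XOR 1 = 0
= 1111011010011110


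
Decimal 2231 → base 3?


Divide by 3 repeatedly:
2231 ÷ 3 = 743 remainder 2
743 ÷ 3 = 247 remainder 2
247 ÷ 3 = 82 remainder 1
82 ÷ 3 = 27 remainder 1
27 ÷ 3 = 9 remainder 0
9 ÷ 3 = 3 remainder 0
3 ÷ 3 = 1 remainder 0
1 ÷ 3 = 0 remainder 1
Reading remainders bottom-up:
= 10001122


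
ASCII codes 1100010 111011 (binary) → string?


Codes (binary): 1100010 111011
Per-code ASCII lookup:
  1100010 = 98  (range 97-122: lowercase, 98 - 97 = 1) → 'b'
  111011 = 59  (special character) → ';'
= 'b;'


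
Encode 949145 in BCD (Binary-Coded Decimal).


Each digit → 4-bit binary:
  9 → 1001
  4 → 0100
  9 → 1001
  1 → 0001
  4 → 0100
  5 → 0101
= 1001 0100 1001 0001 0100 0101


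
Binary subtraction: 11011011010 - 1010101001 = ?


Align and subtract column by column (LSB to MSB, borrowing when needed):
  11011011010
- 01010101001
  -----------
  col 0: (0 - 0 borrow-in) - 1 → borrow from next column: (0+2) - 1 = 1, borrow out 1
  col 1: (1 - 1 borrow-in) - 0 → 0 - 0 = 0, borrow out 0
  col 2: (0 - 0 borrow-in) - 0 → 0 - 0 = 0, borrow out 0
  col 3: (1 - 0 borrow-in) - 1 → 1 - 1 = 0, borrow out 0
  col 4: (1 - 0 borrow-in) - 0 → 1 - 0 = 1, borrow out 0
  col 5: (0 - 0 borrow-in) - 1 → borrow from next column: (0+2) - 1 = 1, borrow out 1
  col 6: (1 - 1 borrow-in) - 0 → 0 - 0 = 0, borrow out 0
  col 7: (1 - 0 borrow-in) - 1 → 1 - 1 = 0, borrow out 0
  col 8: (0 - 0 borrow-in) - 0 → 0 - 0 = 0, borrow out 0
  col 9: (1 - 0 borrow-in) - 1 → 1 - 1 = 0, borrow out 0
  col 10: (1 - 0 borrow-in) - 0 → 1 - 0 = 1, borrow out 0
Reading bits MSB→LSB: 10000110001
Strip leading zeros: 10000110001
= 10000110001


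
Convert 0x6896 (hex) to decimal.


Positional values:
Position 0: 6 × 16^0 = 6 × 1 = 6
Position 1: 9 × 16^1 = 9 × 16 = 144
Position 2: 8 × 16^2 = 8 × 256 = 2048
Position 3: 6 × 16^3 = 6 × 4096 = 24576
Sum = 6 + 144 + 2048 + 24576
= 26774


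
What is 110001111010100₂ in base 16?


Group into 4-bit nibbles: 0110001111010100
  0110 = 6
  0011 = 3
  1101 = D
  0100 = 4
= 0x63D4


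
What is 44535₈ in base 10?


Positional values:
Position 0: 5 × 8^0 = 5
Position 1: 3 × 8^1 = 24
Position 2: 5 × 8^2 = 320
Position 3: 4 × 8^3 = 2048
Position 4: 4 × 8^4 = 16384
Sum = 5 + 24 + 320 + 2048 + 16384
= 18781


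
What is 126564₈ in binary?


Each octal digit → 3 binary bits:
  1 = 001
  2 = 010
  6 = 110
  5 = 101
  6 = 110
  4 = 100
Concatenate: 001 010 110 101 110 100
= 001010110101110100


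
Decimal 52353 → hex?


Divide by 16 repeatedly:
52353 ÷ 16 = 3272 remainder 1 (1)
3272 ÷ 16 = 204 remainder 8 (8)
204 ÷ 16 = 12 remainder 12 (C)
12 ÷ 16 = 0 remainder 12 (C)
Reading remainders bottom-up:
= 0xCC81


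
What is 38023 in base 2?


Divide by 2 repeatedly:
38023 ÷ 2 = 19011 remainder 1
19011 ÷ 2 = 9505 remainder 1
9505 ÷ 2 = 4752 remainder 1
4752 ÷ 2 = 2376 remainder 0
2376 ÷ 2 = 1188 remainder 0
1188 ÷ 2 = 594 remainder 0
594 ÷ 2 = 297 remainder 0
297 ÷ 2 = 148 remainder 1
148 ÷ 2 = 74 remainder 0
74 ÷ 2 = 37 remainder 0
37 ÷ 2 = 18 remainder 1
18 ÷ 2 = 9 remainder 0
9 ÷ 2 = 4 remainder 1
4 ÷ 2 = 2 remainder 0
2 ÷ 2 = 1 remainder 0
1 ÷ 2 = 0 remainder 1
Reading remainders bottom-up:
= 1001010010000111


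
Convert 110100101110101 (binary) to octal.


Group into 3-bit groups: 110100101110101
  110 = 6
  100 = 4
  101 = 5
  110 = 6
  101 = 5
= 0o64565


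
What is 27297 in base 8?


Divide by 8 repeatedly:
27297 ÷ 8 = 3412 remainder 1
3412 ÷ 8 = 426 remainder 4
426 ÷ 8 = 53 remainder 2
53 ÷ 8 = 6 remainder 5
6 ÷ 8 = 0 remainder 6
Reading remainders bottom-up:
= 0o65241


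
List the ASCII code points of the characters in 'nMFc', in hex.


String: 'nMFc'  (4 characters)
Per-character ASCII lookup:
  'n': lowercase starts at 97: 'n' = 97 + 13 = 110 → 0x6E
  'M': uppercase starts at 65: 'M' = 65 + 12 = 77 → 0x4D
  'F': uppercase starts at 65: 'F' = 65 + 5 = 70 → 0x46
  'c': lowercase starts at 97: 'c' = 97 + 2 = 99 → 0x63
= 0x6E 0x4D 0x46 0x63


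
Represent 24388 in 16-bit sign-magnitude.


Sign bit: 0 (positive)
Magnitude: 24388 = 101111101000100
= 0101111101000100


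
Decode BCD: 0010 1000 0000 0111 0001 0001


Each 4-bit group → digit:
  0010 → 2
  1000 → 8
  0000 → 0
  0111 → 7
  0001 → 1
  0001 → 1
= 280711


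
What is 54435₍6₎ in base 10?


Positional values (base 6):
  5 × 6^0 = 5 × 1 = 5
  3 × 6^1 = 3 × 6 = 18
  4 × 6^2 = 4 × 36 = 144
  4 × 6^3 = 4 × 216 = 864
  5 × 6^4 = 5 × 1296 = 6480
Sum = 5 + 18 + 144 + 864 + 6480
= 7511


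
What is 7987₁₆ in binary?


Each hex digit → 4 binary bits:
  7 = 0111
  9 = 1001
  8 = 1000
  7 = 0111
Concatenate: 0111 1001 1000 0111
= 0111100110000111


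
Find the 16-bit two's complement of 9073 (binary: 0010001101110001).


Original: 0010001101110001
Step 1 - Invert all bits: 1101110010001110
Step 2 - Add 1: 1101110010001110 + 1
= 1101110010001111 (represents -9073)


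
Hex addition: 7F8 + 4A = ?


Align and add column by column (LSB to MSB, each column mod 16 with carry):
  07F8
+ 004A
  ----
  col 0: 8(8) + A(10) + 0 (carry in) = 18 → 2(2), carry out 1
  col 1: F(15) + 4(4) + 1 (carry in) = 20 → 4(4), carry out 1
  col 2: 7(7) + 0(0) + 1 (carry in) = 8 → 8(8), carry out 0
  col 3: 0(0) + 0(0) + 0 (carry in) = 0 → 0(0), carry out 0
Reading digits MSB→LSB: 0842
Strip leading zeros: 842
= 0x842


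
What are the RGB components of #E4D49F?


Hex: #E4D49F
R = E4₁₆ = 228
G = D4₁₆ = 212
B = 9F₁₆ = 159
= RGB(228, 212, 159)


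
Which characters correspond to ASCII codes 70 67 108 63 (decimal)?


Codes (decimal): 70 67 108 63
Per-code ASCII lookup:
  70  (range 65-90: uppercase, 70 - 65 = 5) → 'F'
  67  (range 65-90: uppercase, 67 - 65 = 2) → 'C'
  108  (range 97-122: lowercase, 108 - 97 = 11) → 'l'
  63  (special character) → '?'
= 'FCl?'


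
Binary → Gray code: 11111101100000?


Binary: 11111101100000
Gray code: G = B XOR (B >> 1)
B >> 1 = 01111110110000
11111101100000 XOR 01111110110000:
  1 XOR 0 = 1
  1 XOR 1 = 0
  1 XOR 1 = 0
  1 XOR 1 = 0
  1 XOR 1 = 0
  1 XOR 1 = 0
  0 XOR 1 = 1
  1 XOR 0 = 1
  1 XOR 1 = 0
  0 XOR 1 = 1
  0 XOR 0 = 0
  0 XOR 0 = 0
  0 XOR 0 = 0
  0 XOR 0 = 0
= 10000011010000


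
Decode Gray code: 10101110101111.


Gray code: 10101110101111
MSB stays the same: 1
Each subsequent bit = prev_binary XOR current_gray:
  B[1] = 1 XOR 0 = 1
  B[2] = 1 XOR 1 = 0
  B[3] = 0 XOR 0 = 0
  B[4] = 0 XOR 1 = 1
  B[5] = 1 XOR 1 = 0
  B[6] = 0 XOR 1 = 1
  B[7] = 1 XOR 0 = 1
  B[8] = 1 XOR 1 = 0
  B[9] = 0 XOR 0 = 0
  B[10] = 0 XOR 1 = 1
  B[11] = 1 XOR 1 = 0
  B[12] = 0 XOR 1 = 1
  B[13] = 1 XOR 1 = 0
= 11001011001010 (13002 decimal)


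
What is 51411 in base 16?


Divide by 16 repeatedly:
51411 ÷ 16 = 3213 remainder 3 (3)
3213 ÷ 16 = 200 remainder 13 (D)
200 ÷ 16 = 12 remainder 8 (8)
12 ÷ 16 = 0 remainder 12 (C)
Reading remainders bottom-up:
= 0xC8D3


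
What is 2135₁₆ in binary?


Each hex digit → 4 binary bits:
  2 = 0010
  1 = 0001
  3 = 0011
  5 = 0101
Concatenate: 0010 0001 0011 0101
= 0010000100110101


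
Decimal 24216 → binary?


Divide by 2 repeatedly:
24216 ÷ 2 = 12108 remainder 0
12108 ÷ 2 = 6054 remainder 0
6054 ÷ 2 = 3027 remainder 0
3027 ÷ 2 = 1513 remainder 1
1513 ÷ 2 = 756 remainder 1
756 ÷ 2 = 378 remainder 0
378 ÷ 2 = 189 remainder 0
189 ÷ 2 = 94 remainder 1
94 ÷ 2 = 47 remainder 0
47 ÷ 2 = 23 remainder 1
23 ÷ 2 = 11 remainder 1
11 ÷ 2 = 5 remainder 1
5 ÷ 2 = 2 remainder 1
2 ÷ 2 = 1 remainder 0
1 ÷ 2 = 0 remainder 1
Reading remainders bottom-up:
= 101111010011000


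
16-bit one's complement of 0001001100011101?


Original: 0001001100011101
Invert all bits:
  bit 0: 0 → 1
  bit 1: 0 → 1
  bit 2: 0 → 1
  bit 3: 1 → 0
  bit 4: 0 → 1
  bit 5: 0 → 1
  bit 6: 1 → 0
  bit 7: 1 → 0
  bit 8: 0 → 1
  bit 9: 0 → 1
  bit 10: 0 → 1
  bit 11: 1 → 0
  bit 12: 1 → 0
  bit 13: 1 → 0
  bit 14: 0 → 1
  bit 15: 1 → 0
= 1110110011100010


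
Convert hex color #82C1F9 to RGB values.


Hex: #82C1F9
R = 82₁₆ = 130
G = C1₁₆ = 193
B = F9₁₆ = 249
= RGB(130, 193, 249)


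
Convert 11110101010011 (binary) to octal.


Group into 3-bit groups: 011110101010011
  011 = 3
  110 = 6
  101 = 5
  010 = 2
  011 = 3
= 0o36523


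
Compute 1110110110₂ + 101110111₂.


Align and add column by column (LSB to MSB, carry propagating):
  01110110110
+ 00101110111
  -----------
  col 0: 0 + 1 + 0 (carry in) = 1 → bit 1, carry out 0
  col 1: 1 + 1 + 0 (carry in) = 2 → bit 0, carry out 1
  col 2: 1 + 1 + 1 (carry in) = 3 → bit 1, carry out 1
  col 3: 0 + 0 + 1 (carry in) = 1 → bit 1, carry out 0
  col 4: 1 + 1 + 0 (carry in) = 2 → bit 0, carry out 1
  col 5: 1 + 1 + 1 (carry in) = 3 → bit 1, carry out 1
  col 6: 0 + 1 + 1 (carry in) = 2 → bit 0, carry out 1
  col 7: 1 + 0 + 1 (carry in) = 2 → bit 0, carry out 1
  col 8: 1 + 1 + 1 (carry in) = 3 → bit 1, carry out 1
  col 9: 1 + 0 + 1 (carry in) = 2 → bit 0, carry out 1
  col 10: 0 + 0 + 1 (carry in) = 1 → bit 1, carry out 0
Reading bits MSB→LSB: 10100101101
Strip leading zeros: 10100101101
= 10100101101


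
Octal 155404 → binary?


Each octal digit → 3 binary bits:
  1 = 001
  5 = 101
  5 = 101
  4 = 100
  0 = 000
  4 = 100
Concatenate: 001 101 101 100 000 100
= 001101101100000100


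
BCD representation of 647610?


Each digit → 4-bit binary:
  6 → 0110
  4 → 0100
  7 → 0111
  6 → 0110
  1 → 0001
  0 → 0000
= 0110 0100 0111 0110 0001 0000


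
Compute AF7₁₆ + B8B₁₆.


Align and add column by column (LSB to MSB, each column mod 16 with carry):
  0AF7
+ 0B8B
  ----
  col 0: 7(7) + B(11) + 0 (carry in) = 18 → 2(2), carry out 1
  col 1: F(15) + 8(8) + 1 (carry in) = 24 → 8(8), carry out 1
  col 2: A(10) + B(11) + 1 (carry in) = 22 → 6(6), carry out 1
  col 3: 0(0) + 0(0) + 1 (carry in) = 1 → 1(1), carry out 0
Reading digits MSB→LSB: 1682
Strip leading zeros: 1682
= 0x1682


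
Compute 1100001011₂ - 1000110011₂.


Align and subtract column by column (LSB to MSB, borrowing when needed):
  1100001011
- 1000110011
  ----------
  col 0: (1 - 0 borrow-in) - 1 → 1 - 1 = 0, borrow out 0
  col 1: (1 - 0 borrow-in) - 1 → 1 - 1 = 0, borrow out 0
  col 2: (0 - 0 borrow-in) - 0 → 0 - 0 = 0, borrow out 0
  col 3: (1 - 0 borrow-in) - 0 → 1 - 0 = 1, borrow out 0
  col 4: (0 - 0 borrow-in) - 1 → borrow from next column: (0+2) - 1 = 1, borrow out 1
  col 5: (0 - 1 borrow-in) - 1 → borrow from next column: (-1+2) - 1 = 0, borrow out 1
  col 6: (0 - 1 borrow-in) - 0 → borrow from next column: (-1+2) - 0 = 1, borrow out 1
  col 7: (0 - 1 borrow-in) - 0 → borrow from next column: (-1+2) - 0 = 1, borrow out 1
  col 8: (1 - 1 borrow-in) - 0 → 0 - 0 = 0, borrow out 0
  col 9: (1 - 0 borrow-in) - 1 → 1 - 1 = 0, borrow out 0
Reading bits MSB→LSB: 0011011000
Strip leading zeros: 11011000
= 11011000


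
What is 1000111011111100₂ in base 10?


Positional values:
Bit 2: 1 × 2^2 = 4
Bit 3: 1 × 2^3 = 8
Bit 4: 1 × 2^4 = 16
Bit 5: 1 × 2^5 = 32
Bit 6: 1 × 2^6 = 64
Bit 7: 1 × 2^7 = 128
Bit 9: 1 × 2^9 = 512
Bit 10: 1 × 2^10 = 1024
Bit 11: 1 × 2^11 = 2048
Bit 15: 1 × 2^15 = 32768
Sum = 4 + 8 + 16 + 32 + 64 + 128 + 512 + 1024 + 2048 + 32768
= 36604


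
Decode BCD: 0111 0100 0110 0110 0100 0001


Each 4-bit group → digit:
  0111 → 7
  0100 → 4
  0110 → 6
  0110 → 6
  0100 → 4
  0001 → 1
= 746641


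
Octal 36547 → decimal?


Positional values:
Position 0: 7 × 8^0 = 7
Position 1: 4 × 8^1 = 32
Position 2: 5 × 8^2 = 320
Position 3: 6 × 8^3 = 3072
Position 4: 3 × 8^4 = 12288
Sum = 7 + 32 + 320 + 3072 + 12288
= 15719


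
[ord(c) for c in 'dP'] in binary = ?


String: 'dP'  (2 characters)
Per-character ASCII lookup:
  'd': lowercase starts at 97: 'd' = 97 + 3 = 100 → 1100100
  'P': uppercase starts at 65: 'P' = 65 + 15 = 80 → 1010000
= 1100100 1010000


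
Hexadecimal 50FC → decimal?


Positional values:
Position 0: C × 16^0 = 12 × 1 = 12
Position 1: F × 16^1 = 15 × 16 = 240
Position 2: 0 × 16^2 = 0 × 256 = 0
Position 3: 5 × 16^3 = 5 × 4096 = 20480
Sum = 12 + 240 + 0 + 20480
= 20732


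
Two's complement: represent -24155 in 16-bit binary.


Original: 0101111001011011
Step 1 - Invert all bits: 1010000110100100
Step 2 - Add 1: 1010000110100100 + 1
= 1010000110100101 (represents -24155)


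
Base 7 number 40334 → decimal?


Positional values (base 7):
  4 × 7^0 = 4 × 1 = 4
  3 × 7^1 = 3 × 7 = 21
  3 × 7^2 = 3 × 49 = 147
  0 × 7^3 = 0 × 343 = 0
  4 × 7^4 = 4 × 2401 = 9604
Sum = 4 + 21 + 147 + 0 + 9604
= 9776


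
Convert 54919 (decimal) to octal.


Divide by 8 repeatedly:
54919 ÷ 8 = 6864 remainder 7
6864 ÷ 8 = 858 remainder 0
858 ÷ 8 = 107 remainder 2
107 ÷ 8 = 13 remainder 3
13 ÷ 8 = 1 remainder 5
1 ÷ 8 = 0 remainder 1
Reading remainders bottom-up:
= 0o153207


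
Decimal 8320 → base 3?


Divide by 3 repeatedly:
8320 ÷ 3 = 2773 remainder 1
2773 ÷ 3 = 924 remainder 1
924 ÷ 3 = 308 remainder 0
308 ÷ 3 = 102 remainder 2
102 ÷ 3 = 34 remainder 0
34 ÷ 3 = 11 remainder 1
11 ÷ 3 = 3 remainder 2
3 ÷ 3 = 1 remainder 0
1 ÷ 3 = 0 remainder 1
Reading remainders bottom-up:
= 102102011


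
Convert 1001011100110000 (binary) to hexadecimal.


Group into 4-bit nibbles: 1001011100110000
  1001 = 9
  0111 = 7
  0011 = 3
  0000 = 0
= 0x9730


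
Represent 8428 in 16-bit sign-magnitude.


Sign bit: 0 (positive)
Magnitude: 8428 = 010000011101100
= 0010000011101100


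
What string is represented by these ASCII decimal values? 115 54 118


Codes (decimal): 115 54 118
Per-code ASCII lookup:
  115  (range 97-122: lowercase, 115 - 97 = 18) → 's'
  54  (range 48-57: digits, 54 - 48 = 6) → '6'
  118  (range 97-122: lowercase, 118 - 97 = 21) → 'v'
= 's6v'


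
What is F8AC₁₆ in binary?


Each hex digit → 4 binary bits:
  F = 1111
  8 = 1000
  A = 1010
  C = 1100
Concatenate: 1111 1000 1010 1100
= 1111100010101100


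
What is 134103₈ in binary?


Each octal digit → 3 binary bits:
  1 = 001
  3 = 011
  4 = 100
  1 = 001
  0 = 000
  3 = 011
Concatenate: 001 011 100 001 000 011
= 001011100001000011


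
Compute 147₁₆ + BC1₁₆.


Align and add column by column (LSB to MSB, each column mod 16 with carry):
  0147
+ 0BC1
  ----
  col 0: 7(7) + 1(1) + 0 (carry in) = 8 → 8(8), carry out 0
  col 1: 4(4) + C(12) + 0 (carry in) = 16 → 0(0), carry out 1
  col 2: 1(1) + B(11) + 1 (carry in) = 13 → D(13), carry out 0
  col 3: 0(0) + 0(0) + 0 (carry in) = 0 → 0(0), carry out 0
Reading digits MSB→LSB: 0D08
Strip leading zeros: D08
= 0xD08


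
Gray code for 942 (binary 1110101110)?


Binary: 1110101110
Gray code: G = B XOR (B >> 1)
B >> 1 = 0111010111
1110101110 XOR 0111010111:
  1 XOR 0 = 1
  1 XOR 1 = 0
  1 XOR 1 = 0
  0 XOR 1 = 1
  1 XOR 0 = 1
  0 XOR 1 = 1
  1 XOR 0 = 1
  1 XOR 1 = 0
  1 XOR 1 = 0
  0 XOR 1 = 1
= 1001111001


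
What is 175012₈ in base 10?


Positional values:
Position 0: 2 × 8^0 = 2
Position 1: 1 × 8^1 = 8
Position 2: 0 × 8^2 = 0
Position 3: 5 × 8^3 = 2560
Position 4: 7 × 8^4 = 28672
Position 5: 1 × 8^5 = 32768
Sum = 2 + 8 + 0 + 2560 + 28672 + 32768
= 64010


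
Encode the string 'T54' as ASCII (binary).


String: 'T54'  (3 characters)
Per-character ASCII lookup:
  'T': uppercase starts at 65: 'T' = 65 + 19 = 84 → 1010100
  '5': digits start at 48: '5' = 48 + 5 = 53 → 110101
  '4': digits start at 48: '4' = 48 + 4 = 52 → 110100
= 1010100 110101 110100


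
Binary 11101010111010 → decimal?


Positional values:
Bit 1: 1 × 2^1 = 2
Bit 3: 1 × 2^3 = 8
Bit 4: 1 × 2^4 = 16
Bit 5: 1 × 2^5 = 32
Bit 7: 1 × 2^7 = 128
Bit 9: 1 × 2^9 = 512
Bit 11: 1 × 2^11 = 2048
Bit 12: 1 × 2^12 = 4096
Bit 13: 1 × 2^13 = 8192
Sum = 2 + 8 + 16 + 32 + 128 + 512 + 2048 + 4096 + 8192
= 15034


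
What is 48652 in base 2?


Divide by 2 repeatedly:
48652 ÷ 2 = 24326 remainder 0
24326 ÷ 2 = 12163 remainder 0
12163 ÷ 2 = 6081 remainder 1
6081 ÷ 2 = 3040 remainder 1
3040 ÷ 2 = 1520 remainder 0
1520 ÷ 2 = 760 remainder 0
760 ÷ 2 = 380 remainder 0
380 ÷ 2 = 190 remainder 0
190 ÷ 2 = 95 remainder 0
95 ÷ 2 = 47 remainder 1
47 ÷ 2 = 23 remainder 1
23 ÷ 2 = 11 remainder 1
11 ÷ 2 = 5 remainder 1
5 ÷ 2 = 2 remainder 1
2 ÷ 2 = 1 remainder 0
1 ÷ 2 = 0 remainder 1
Reading remainders bottom-up:
= 1011111000001100


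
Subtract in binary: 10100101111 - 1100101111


Align and subtract column by column (LSB to MSB, borrowing when needed):
  10100101111
- 01100101111
  -----------
  col 0: (1 - 0 borrow-in) - 1 → 1 - 1 = 0, borrow out 0
  col 1: (1 - 0 borrow-in) - 1 → 1 - 1 = 0, borrow out 0
  col 2: (1 - 0 borrow-in) - 1 → 1 - 1 = 0, borrow out 0
  col 3: (1 - 0 borrow-in) - 1 → 1 - 1 = 0, borrow out 0
  col 4: (0 - 0 borrow-in) - 0 → 0 - 0 = 0, borrow out 0
  col 5: (1 - 0 borrow-in) - 1 → 1 - 1 = 0, borrow out 0
  col 6: (0 - 0 borrow-in) - 0 → 0 - 0 = 0, borrow out 0
  col 7: (0 - 0 borrow-in) - 0 → 0 - 0 = 0, borrow out 0
  col 8: (1 - 0 borrow-in) - 1 → 1 - 1 = 0, borrow out 0
  col 9: (0 - 0 borrow-in) - 1 → borrow from next column: (0+2) - 1 = 1, borrow out 1
  col 10: (1 - 1 borrow-in) - 0 → 0 - 0 = 0, borrow out 0
Reading bits MSB→LSB: 01000000000
Strip leading zeros: 1000000000
= 1000000000


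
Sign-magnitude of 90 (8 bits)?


Sign bit: 0 (positive)
Magnitude: 90 = 1011010
= 01011010


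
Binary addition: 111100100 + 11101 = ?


Align and add column by column (LSB to MSB, carry propagating):
  0111100100
+ 0000011101
  ----------
  col 0: 0 + 1 + 0 (carry in) = 1 → bit 1, carry out 0
  col 1: 0 + 0 + 0 (carry in) = 0 → bit 0, carry out 0
  col 2: 1 + 1 + 0 (carry in) = 2 → bit 0, carry out 1
  col 3: 0 + 1 + 1 (carry in) = 2 → bit 0, carry out 1
  col 4: 0 + 1 + 1 (carry in) = 2 → bit 0, carry out 1
  col 5: 1 + 0 + 1 (carry in) = 2 → bit 0, carry out 1
  col 6: 1 + 0 + 1 (carry in) = 2 → bit 0, carry out 1
  col 7: 1 + 0 + 1 (carry in) = 2 → bit 0, carry out 1
  col 8: 1 + 0 + 1 (carry in) = 2 → bit 0, carry out 1
  col 9: 0 + 0 + 1 (carry in) = 1 → bit 1, carry out 0
Reading bits MSB→LSB: 1000000001
Strip leading zeros: 1000000001
= 1000000001


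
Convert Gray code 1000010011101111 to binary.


Gray code: 1000010011101111
MSB stays the same: 1
Each subsequent bit = prev_binary XOR current_gray:
  B[1] = 1 XOR 0 = 1
  B[2] = 1 XOR 0 = 1
  B[3] = 1 XOR 0 = 1
  B[4] = 1 XOR 0 = 1
  B[5] = 1 XOR 1 = 0
  B[6] = 0 XOR 0 = 0
  B[7] = 0 XOR 0 = 0
  B[8] = 0 XOR 1 = 1
  B[9] = 1 XOR 1 = 0
  B[10] = 0 XOR 1 = 1
  B[11] = 1 XOR 0 = 1
  B[12] = 1 XOR 1 = 0
  B[13] = 0 XOR 1 = 1
  B[14] = 1 XOR 1 = 0
  B[15] = 0 XOR 1 = 1
= 1111100010110101 (63669 decimal)


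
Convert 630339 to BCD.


Each digit → 4-bit binary:
  6 → 0110
  3 → 0011
  0 → 0000
  3 → 0011
  3 → 0011
  9 → 1001
= 0110 0011 0000 0011 0011 1001


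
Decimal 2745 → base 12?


Divide by 12 repeatedly:
2745 ÷ 12 = 228 remainder 9
228 ÷ 12 = 19 remainder 0
19 ÷ 12 = 1 remainder 7
1 ÷ 12 = 0 remainder 1
Reading remainders bottom-up:
= 1709


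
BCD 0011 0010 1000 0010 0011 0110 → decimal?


Each 4-bit group → digit:
  0011 → 3
  0010 → 2
  1000 → 8
  0010 → 2
  0011 → 3
  0110 → 6
= 328236


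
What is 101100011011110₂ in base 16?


Group into 4-bit nibbles: 0101100011011110
  0101 = 5
  1000 = 8
  1101 = D
  1110 = E
= 0x58DE


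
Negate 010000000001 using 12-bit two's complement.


Original: 010000000001
Step 1 - Invert all bits: 101111111110
Step 2 - Add 1: 101111111110 + 1
= 101111111111 (represents -1025)


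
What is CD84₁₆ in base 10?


Positional values:
Position 0: 4 × 16^0 = 4 × 1 = 4
Position 1: 8 × 16^1 = 8 × 16 = 128
Position 2: D × 16^2 = 13 × 256 = 3328
Position 3: C × 16^3 = 12 × 4096 = 49152
Sum = 4 + 128 + 3328 + 49152
= 52612


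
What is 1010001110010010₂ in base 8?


Group into 3-bit groups: 001010001110010010
  001 = 1
  010 = 2
  001 = 1
  110 = 6
  010 = 2
  010 = 2
= 0o121622


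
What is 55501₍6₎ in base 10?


Positional values (base 6):
  1 × 6^0 = 1 × 1 = 1
  0 × 6^1 = 0 × 6 = 0
  5 × 6^2 = 5 × 36 = 180
  5 × 6^3 = 5 × 216 = 1080
  5 × 6^4 = 5 × 1296 = 6480
Sum = 1 + 0 + 180 + 1080 + 6480
= 7741


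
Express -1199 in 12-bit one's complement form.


Original: 010010101111
Invert all bits:
  bit 0: 0 → 1
  bit 1: 1 → 0
  bit 2: 0 → 1
  bit 3: 0 → 1
  bit 4: 1 → 0
  bit 5: 0 → 1
  bit 6: 1 → 0
  bit 7: 0 → 1
  bit 8: 1 → 0
  bit 9: 1 → 0
  bit 10: 1 → 0
  bit 11: 1 → 0
= 101101010000


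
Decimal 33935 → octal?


Divide by 8 repeatedly:
33935 ÷ 8 = 4241 remainder 7
4241 ÷ 8 = 530 remainder 1
530 ÷ 8 = 66 remainder 2
66 ÷ 8 = 8 remainder 2
8 ÷ 8 = 1 remainder 0
1 ÷ 8 = 0 remainder 1
Reading remainders bottom-up:
= 0o102217


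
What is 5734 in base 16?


Divide by 16 repeatedly:
5734 ÷ 16 = 358 remainder 6 (6)
358 ÷ 16 = 22 remainder 6 (6)
22 ÷ 16 = 1 remainder 6 (6)
1 ÷ 16 = 0 remainder 1 (1)
Reading remainders bottom-up:
= 0x1666


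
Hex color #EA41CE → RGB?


Hex: #EA41CE
R = EA₁₆ = 234
G = 41₁₆ = 65
B = CE₁₆ = 206
= RGB(234, 65, 206)


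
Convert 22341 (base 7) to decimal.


Positional values (base 7):
  1 × 7^0 = 1 × 1 = 1
  4 × 7^1 = 4 × 7 = 28
  3 × 7^2 = 3 × 49 = 147
  2 × 7^3 = 2 × 343 = 686
  2 × 7^4 = 2 × 2401 = 4802
Sum = 1 + 28 + 147 + 686 + 4802
= 5664


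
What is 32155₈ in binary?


Each octal digit → 3 binary bits:
  3 = 011
  2 = 010
  1 = 001
  5 = 101
  5 = 101
Concatenate: 011 010 001 101 101
= 011010001101101


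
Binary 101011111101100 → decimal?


Positional values:
Bit 2: 1 × 2^2 = 4
Bit 3: 1 × 2^3 = 8
Bit 5: 1 × 2^5 = 32
Bit 6: 1 × 2^6 = 64
Bit 7: 1 × 2^7 = 128
Bit 8: 1 × 2^8 = 256
Bit 9: 1 × 2^9 = 512
Bit 10: 1 × 2^10 = 1024
Bit 12: 1 × 2^12 = 4096
Bit 14: 1 × 2^14 = 16384
Sum = 4 + 8 + 32 + 64 + 128 + 256 + 512 + 1024 + 4096 + 16384
= 22508
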